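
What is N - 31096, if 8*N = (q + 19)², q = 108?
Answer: -232639/8 ≈ -29080.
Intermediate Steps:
N = 16129/8 (N = (108 + 19)²/8 = (⅛)*127² = (⅛)*16129 = 16129/8 ≈ 2016.1)
N - 31096 = 16129/8 - 31096 = -232639/8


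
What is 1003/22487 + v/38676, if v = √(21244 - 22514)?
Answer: 1003/22487 + I*√1270/38676 ≈ 0.044604 + 0.00092143*I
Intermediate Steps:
v = I*√1270 (v = √(-1270) = I*√1270 ≈ 35.637*I)
1003/22487 + v/38676 = 1003/22487 + (I*√1270)/38676 = 1003*(1/22487) + (I*√1270)*(1/38676) = 1003/22487 + I*√1270/38676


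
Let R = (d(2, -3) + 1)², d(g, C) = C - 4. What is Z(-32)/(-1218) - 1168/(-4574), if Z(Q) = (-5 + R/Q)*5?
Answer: 892973/3183504 ≈ 0.28050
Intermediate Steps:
d(g, C) = -4 + C
R = 36 (R = ((-4 - 3) + 1)² = (-7 + 1)² = (-6)² = 36)
Z(Q) = -25 + 180/Q (Z(Q) = (-5 + 36/Q)*5 = -25 + 180/Q)
Z(-32)/(-1218) - 1168/(-4574) = (-25 + 180/(-32))/(-1218) - 1168/(-4574) = (-25 + 180*(-1/32))*(-1/1218) - 1168*(-1/4574) = (-25 - 45/8)*(-1/1218) + 584/2287 = -245/8*(-1/1218) + 584/2287 = 35/1392 + 584/2287 = 892973/3183504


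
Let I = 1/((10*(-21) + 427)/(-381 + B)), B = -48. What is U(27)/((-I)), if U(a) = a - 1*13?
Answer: 3038/429 ≈ 7.0816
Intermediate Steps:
U(a) = -13 + a (U(a) = a - 13 = -13 + a)
I = -429/217 (I = 1/((10*(-21) + 427)/(-381 - 48)) = 1/((-210 + 427)/(-429)) = 1/(217*(-1/429)) = 1/(-217/429) = -429/217 ≈ -1.9770)
U(27)/((-I)) = (-13 + 27)/((-1*(-429/217))) = 14/(429/217) = 14*(217/429) = 3038/429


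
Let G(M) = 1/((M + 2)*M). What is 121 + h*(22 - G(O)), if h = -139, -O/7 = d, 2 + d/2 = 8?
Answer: -20229917/6888 ≈ -2937.0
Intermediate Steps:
d = 12 (d = -4 + 2*8 = -4 + 16 = 12)
O = -84 (O = -7*12 = -84)
G(M) = 1/(M*(2 + M)) (G(M) = 1/((2 + M)*M) = 1/(M*(2 + M)))
121 + h*(22 - G(O)) = 121 - 139*(22 - 1/((-84)*(2 - 84))) = 121 - 139*(22 - (-1)/(84*(-82))) = 121 - 139*(22 - (-1)*(-1)/(84*82)) = 121 - 139*(22 - 1*1/6888) = 121 - 139*(22 - 1/6888) = 121 - 139*151535/6888 = 121 - 21063365/6888 = -20229917/6888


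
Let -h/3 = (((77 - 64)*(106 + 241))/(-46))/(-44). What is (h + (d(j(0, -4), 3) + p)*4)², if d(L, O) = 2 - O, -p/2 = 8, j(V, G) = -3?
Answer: 22850857225/4096576 ≈ 5578.0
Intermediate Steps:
p = -16 (p = -2*8 = -16)
h = -13533/2024 (h = -3*((77 - 64)*(106 + 241))/(-46)/(-44) = -3*(13*347)*(-1/46)*(-1)/44 = -3*4511*(-1/46)*(-1)/44 = -(-13533)*(-1)/(46*44) = -3*4511/2024 = -13533/2024 ≈ -6.6863)
(h + (d(j(0, -4), 3) + p)*4)² = (-13533/2024 + ((2 - 1*3) - 16)*4)² = (-13533/2024 + ((2 - 3) - 16)*4)² = (-13533/2024 + (-1 - 16)*4)² = (-13533/2024 - 17*4)² = (-13533/2024 - 68)² = (-151165/2024)² = 22850857225/4096576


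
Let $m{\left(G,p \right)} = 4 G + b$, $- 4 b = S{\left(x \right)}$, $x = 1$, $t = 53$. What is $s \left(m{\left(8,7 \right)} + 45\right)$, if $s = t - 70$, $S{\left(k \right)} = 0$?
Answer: $-1309$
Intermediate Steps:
$b = 0$ ($b = \left(- \frac{1}{4}\right) 0 = 0$)
$s = -17$ ($s = 53 - 70 = -17$)
$m{\left(G,p \right)} = 4 G$ ($m{\left(G,p \right)} = 4 G + 0 = 4 G$)
$s \left(m{\left(8,7 \right)} + 45\right) = - 17 \left(4 \cdot 8 + 45\right) = - 17 \left(32 + 45\right) = \left(-17\right) 77 = -1309$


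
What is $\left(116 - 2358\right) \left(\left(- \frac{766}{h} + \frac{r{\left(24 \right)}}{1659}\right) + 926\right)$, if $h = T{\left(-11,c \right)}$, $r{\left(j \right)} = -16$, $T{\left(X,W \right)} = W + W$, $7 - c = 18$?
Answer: $- \frac{39310768390}{18249} \approx -2.1541 \cdot 10^{6}$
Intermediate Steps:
$c = -11$ ($c = 7 - 18 = -11$)
$T{\left(X,W \right)} = 2 W$
$h = -22$ ($h = 2 \left(-11\right) = -22$)
$\left(116 - 2358\right) \left(\left(- \frac{766}{h} + \frac{r{\left(24 \right)}}{1659}\right) + 926\right) = \left(116 - 2358\right) \left(\left(- \frac{766}{-22} - \frac{16}{1659}\right) + 926\right) = - 2242 \left(\left(\left(-766\right) \left(- \frac{1}{22}\right) - \frac{16}{1659}\right) + 926\right) = - 2242 \left(\left(\frac{383}{11} - \frac{16}{1659}\right) + 926\right) = - 2242 \left(\frac{635221}{18249} + 926\right) = \left(-2242\right) \frac{17533795}{18249} = - \frac{39310768390}{18249}$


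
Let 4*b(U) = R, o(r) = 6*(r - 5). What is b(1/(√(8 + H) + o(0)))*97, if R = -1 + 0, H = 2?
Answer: -97/4 ≈ -24.250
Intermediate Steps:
o(r) = -30 + 6*r (o(r) = 6*(-5 + r) = -30 + 6*r)
R = -1
b(U) = -¼ (b(U) = (¼)*(-1) = -¼)
b(1/(√(8 + H) + o(0)))*97 = -¼*97 = -97/4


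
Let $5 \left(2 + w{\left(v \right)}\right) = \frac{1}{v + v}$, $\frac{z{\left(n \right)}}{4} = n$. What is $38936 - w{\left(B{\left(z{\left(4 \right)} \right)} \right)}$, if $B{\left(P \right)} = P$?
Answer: $\frac{6230079}{160} \approx 38938.0$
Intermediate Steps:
$z{\left(n \right)} = 4 n$
$w{\left(v \right)} = -2 + \frac{1}{10 v}$ ($w{\left(v \right)} = -2 + \frac{1}{5 \left(v + v\right)} = -2 + \frac{1}{5 \cdot 2 v} = -2 + \frac{\frac{1}{2} \frac{1}{v}}{5} = -2 + \frac{1}{10 v}$)
$38936 - w{\left(B{\left(z{\left(4 \right)} \right)} \right)} = 38936 - \left(-2 + \frac{1}{10 \cdot 4 \cdot 4}\right) = 38936 - \left(-2 + \frac{1}{10 \cdot 16}\right) = 38936 - \left(-2 + \frac{1}{10} \cdot \frac{1}{16}\right) = 38936 - \left(-2 + \frac{1}{160}\right) = 38936 - - \frac{319}{160} = 38936 + \frac{319}{160} = \frac{6230079}{160}$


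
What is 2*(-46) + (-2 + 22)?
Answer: -72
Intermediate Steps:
2*(-46) + (-2 + 22) = -92 + 20 = -72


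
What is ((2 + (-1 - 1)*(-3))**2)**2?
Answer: 4096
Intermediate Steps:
((2 + (-1 - 1)*(-3))**2)**2 = ((2 - 2*(-3))**2)**2 = ((2 + 6)**2)**2 = (8**2)**2 = 64**2 = 4096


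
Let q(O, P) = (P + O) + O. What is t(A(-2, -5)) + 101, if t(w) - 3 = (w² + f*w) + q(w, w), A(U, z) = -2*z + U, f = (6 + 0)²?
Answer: 480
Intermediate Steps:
q(O, P) = P + 2*O (q(O, P) = (O + P) + O = P + 2*O)
f = 36 (f = 6² = 36)
A(U, z) = U - 2*z
t(w) = 3 + w² + 39*w (t(w) = 3 + ((w² + 36*w) + (w + 2*w)) = 3 + ((w² + 36*w) + 3*w) = 3 + (w² + 39*w) = 3 + w² + 39*w)
t(A(-2, -5)) + 101 = (3 + (-2 - 2*(-5))² + 39*(-2 - 2*(-5))) + 101 = (3 + (-2 + 10)² + 39*(-2 + 10)) + 101 = (3 + 8² + 39*8) + 101 = (3 + 64 + 312) + 101 = 379 + 101 = 480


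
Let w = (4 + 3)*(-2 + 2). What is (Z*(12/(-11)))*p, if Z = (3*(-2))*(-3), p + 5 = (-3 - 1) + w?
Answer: 1944/11 ≈ 176.73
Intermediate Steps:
w = 0 (w = 7*0 = 0)
p = -9 (p = -5 + ((-3 - 1) + 0) = -5 + (-4 + 0) = -5 - 4 = -9)
Z = 18 (Z = -6*(-3) = 18)
(Z*(12/(-11)))*p = (18*(12/(-11)))*(-9) = (18*(12*(-1/11)))*(-9) = (18*(-12/11))*(-9) = -216/11*(-9) = 1944/11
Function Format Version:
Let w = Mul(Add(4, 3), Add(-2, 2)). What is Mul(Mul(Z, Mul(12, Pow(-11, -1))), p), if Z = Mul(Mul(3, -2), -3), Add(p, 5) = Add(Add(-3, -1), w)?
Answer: Rational(1944, 11) ≈ 176.73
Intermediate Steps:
w = 0 (w = Mul(7, 0) = 0)
p = -9 (p = Add(-5, Add(Add(-3, -1), 0)) = Add(-5, Add(-4, 0)) = Add(-5, -4) = -9)
Z = 18 (Z = Mul(-6, -3) = 18)
Mul(Mul(Z, Mul(12, Pow(-11, -1))), p) = Mul(Mul(18, Mul(12, Pow(-11, -1))), -9) = Mul(Mul(18, Mul(12, Rational(-1, 11))), -9) = Mul(Mul(18, Rational(-12, 11)), -9) = Mul(Rational(-216, 11), -9) = Rational(1944, 11)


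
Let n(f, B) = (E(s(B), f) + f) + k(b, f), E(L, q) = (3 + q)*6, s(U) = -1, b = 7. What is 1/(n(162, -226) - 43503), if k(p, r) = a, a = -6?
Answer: -1/42357 ≈ -2.3609e-5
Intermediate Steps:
k(p, r) = -6
E(L, q) = 18 + 6*q
n(f, B) = 12 + 7*f (n(f, B) = ((18 + 6*f) + f) - 6 = (18 + 7*f) - 6 = 12 + 7*f)
1/(n(162, -226) - 43503) = 1/((12 + 7*162) - 43503) = 1/((12 + 1134) - 43503) = 1/(1146 - 43503) = 1/(-42357) = -1/42357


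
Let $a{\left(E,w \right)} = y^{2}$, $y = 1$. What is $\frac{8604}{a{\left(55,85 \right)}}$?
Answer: $8604$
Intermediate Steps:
$a{\left(E,w \right)} = 1$ ($a{\left(E,w \right)} = 1^{2} = 1$)
$\frac{8604}{a{\left(55,85 \right)}} = \frac{8604}{1} = 8604 \cdot 1 = 8604$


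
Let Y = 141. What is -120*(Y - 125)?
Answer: -1920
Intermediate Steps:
-120*(Y - 125) = -120*(141 - 125) = -120*16 = -1920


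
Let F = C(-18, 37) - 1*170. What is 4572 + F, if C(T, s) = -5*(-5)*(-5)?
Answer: 4277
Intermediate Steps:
C(T, s) = -125 (C(T, s) = 25*(-5) = -125)
F = -295 (F = -125 - 1*170 = -125 - 170 = -295)
4572 + F = 4572 - 295 = 4277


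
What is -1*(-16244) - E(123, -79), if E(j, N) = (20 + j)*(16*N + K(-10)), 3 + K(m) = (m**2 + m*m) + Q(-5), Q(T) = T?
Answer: 169540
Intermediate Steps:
K(m) = -8 + 2*m**2 (K(m) = -3 + ((m**2 + m*m) - 5) = -3 + ((m**2 + m**2) - 5) = -3 + (2*m**2 - 5) = -3 + (-5 + 2*m**2) = -8 + 2*m**2)
E(j, N) = (20 + j)*(192 + 16*N) (E(j, N) = (20 + j)*(16*N + (-8 + 2*(-10)**2)) = (20 + j)*(16*N + (-8 + 2*100)) = (20 + j)*(16*N + (-8 + 200)) = (20 + j)*(16*N + 192) = (20 + j)*(192 + 16*N))
-1*(-16244) - E(123, -79) = -1*(-16244) - (3840 + 192*123 + 320*(-79) + 16*(-79)*123) = 16244 - (3840 + 23616 - 25280 - 155472) = 16244 - 1*(-153296) = 16244 + 153296 = 169540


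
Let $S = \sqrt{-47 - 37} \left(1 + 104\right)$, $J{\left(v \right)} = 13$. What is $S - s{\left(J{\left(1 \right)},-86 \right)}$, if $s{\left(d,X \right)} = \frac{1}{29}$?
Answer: $- \frac{1}{29} + 210 i \sqrt{21} \approx -0.034483 + 962.34 i$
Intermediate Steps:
$s{\left(d,X \right)} = \frac{1}{29}$
$S = 210 i \sqrt{21}$ ($S = \sqrt{-84} \cdot 105 = 2 i \sqrt{21} \cdot 105 = 210 i \sqrt{21} \approx 962.34 i$)
$S - s{\left(J{\left(1 \right)},-86 \right)} = 210 i \sqrt{21} - \frac{1}{29} = - \frac{1}{29} + 210 i \sqrt{21}$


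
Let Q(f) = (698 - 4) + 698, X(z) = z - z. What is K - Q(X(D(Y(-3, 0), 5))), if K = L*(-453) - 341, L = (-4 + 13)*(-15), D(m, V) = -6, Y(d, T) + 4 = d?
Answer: 59422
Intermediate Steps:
Y(d, T) = -4 + d
L = -135 (L = 9*(-15) = -135)
X(z) = 0
Q(f) = 1392 (Q(f) = 694 + 698 = 1392)
K = 60814 (K = -135*(-453) - 341 = 61155 - 341 = 60814)
K - Q(X(D(Y(-3, 0), 5))) = 60814 - 1*1392 = 60814 - 1392 = 59422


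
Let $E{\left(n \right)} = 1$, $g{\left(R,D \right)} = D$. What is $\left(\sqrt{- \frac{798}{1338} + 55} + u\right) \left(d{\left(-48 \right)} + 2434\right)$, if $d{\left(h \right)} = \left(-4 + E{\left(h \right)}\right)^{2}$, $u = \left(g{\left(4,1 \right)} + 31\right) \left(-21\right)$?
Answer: $-1641696 + \frac{14658 \sqrt{75151}}{223} \approx -1.6237 \cdot 10^{6}$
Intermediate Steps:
$u = -672$ ($u = \left(1 + 31\right) \left(-21\right) = 32 \left(-21\right) = -672$)
$d{\left(h \right)} = 9$ ($d{\left(h \right)} = \left(-4 + 1\right)^{2} = \left(-3\right)^{2} = 9$)
$\left(\sqrt{- \frac{798}{1338} + 55} + u\right) \left(d{\left(-48 \right)} + 2434\right) = \left(\sqrt{- \frac{798}{1338} + 55} - 672\right) \left(9 + 2434\right) = \left(\sqrt{\left(-798\right) \frac{1}{1338} + 55} - 672\right) 2443 = \left(\sqrt{- \frac{133}{223} + 55} - 672\right) 2443 = \left(\sqrt{\frac{12132}{223}} - 672\right) 2443 = \left(\frac{6 \sqrt{75151}}{223} - 672\right) 2443 = \left(-672 + \frac{6 \sqrt{75151}}{223}\right) 2443 = -1641696 + \frac{14658 \sqrt{75151}}{223}$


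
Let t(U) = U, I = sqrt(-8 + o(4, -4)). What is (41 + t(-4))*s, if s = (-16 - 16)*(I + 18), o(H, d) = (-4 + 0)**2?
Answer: -21312 - 2368*sqrt(2) ≈ -24661.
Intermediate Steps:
o(H, d) = 16 (o(H, d) = (-4)**2 = 16)
I = 2*sqrt(2) (I = sqrt(-8 + 16) = sqrt(8) = 2*sqrt(2) ≈ 2.8284)
s = -576 - 64*sqrt(2) (s = (-16 - 16)*(2*sqrt(2) + 18) = -32*(18 + 2*sqrt(2)) = -576 - 64*sqrt(2) ≈ -666.51)
(41 + t(-4))*s = (41 - 4)*(-576 - 64*sqrt(2)) = 37*(-576 - 64*sqrt(2)) = -21312 - 2368*sqrt(2)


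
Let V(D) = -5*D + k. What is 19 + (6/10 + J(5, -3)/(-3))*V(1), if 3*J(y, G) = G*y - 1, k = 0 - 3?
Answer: -1/45 ≈ -0.022222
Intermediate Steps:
k = -3
V(D) = -3 - 5*D (V(D) = -5*D - 3 = -3 - 5*D)
J(y, G) = -⅓ + G*y/3 (J(y, G) = (G*y - 1)/3 = (-1 + G*y)/3 = -⅓ + G*y/3)
19 + (6/10 + J(5, -3)/(-3))*V(1) = 19 + (6/10 + (-⅓ + (⅓)*(-3)*5)/(-3))*(-3 - 5*1) = 19 + (6*(⅒) + (-⅓ - 5)*(-⅓))*(-3 - 5) = 19 + (⅗ - 16/3*(-⅓))*(-8) = 19 + (⅗ + 16/9)*(-8) = 19 + (107/45)*(-8) = 19 - 856/45 = -1/45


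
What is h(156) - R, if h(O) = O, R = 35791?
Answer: -35635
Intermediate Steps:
h(156) - R = 156 - 1*35791 = 156 - 35791 = -35635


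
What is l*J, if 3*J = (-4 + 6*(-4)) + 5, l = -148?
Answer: 3404/3 ≈ 1134.7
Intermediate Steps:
J = -23/3 (J = ((-4 + 6*(-4)) + 5)/3 = ((-4 - 24) + 5)/3 = (-28 + 5)/3 = (1/3)*(-23) = -23/3 ≈ -7.6667)
l*J = -148*(-23/3) = 3404/3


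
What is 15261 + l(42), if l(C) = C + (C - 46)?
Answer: 15299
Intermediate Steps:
l(C) = -46 + 2*C (l(C) = C + (-46 + C) = -46 + 2*C)
15261 + l(42) = 15261 + (-46 + 2*42) = 15261 + (-46 + 84) = 15261 + 38 = 15299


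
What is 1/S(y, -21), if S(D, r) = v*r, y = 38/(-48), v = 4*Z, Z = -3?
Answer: 1/252 ≈ 0.0039683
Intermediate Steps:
v = -12 (v = 4*(-3) = -12)
y = -19/24 (y = 38*(-1/48) = -19/24 ≈ -0.79167)
S(D, r) = -12*r
1/S(y, -21) = 1/(-12*(-21)) = 1/252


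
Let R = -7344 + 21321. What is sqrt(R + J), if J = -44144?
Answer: I*sqrt(30167) ≈ 173.69*I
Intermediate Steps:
R = 13977
sqrt(R + J) = sqrt(13977 - 44144) = sqrt(-30167) = I*sqrt(30167)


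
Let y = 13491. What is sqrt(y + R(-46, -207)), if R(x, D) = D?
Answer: 18*sqrt(41) ≈ 115.26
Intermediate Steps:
sqrt(y + R(-46, -207)) = sqrt(13491 - 207) = sqrt(13284) = 18*sqrt(41)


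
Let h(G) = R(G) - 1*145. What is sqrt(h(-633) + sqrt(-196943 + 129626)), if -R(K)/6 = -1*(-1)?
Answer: sqrt(-151 + I*sqrt(67317)) ≈ 8.637 + 15.02*I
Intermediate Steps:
R(K) = -6 (R(K) = -(-6)*(-1) = -6*1 = -6)
h(G) = -151 (h(G) = -6 - 1*145 = -6 - 145 = -151)
sqrt(h(-633) + sqrt(-196943 + 129626)) = sqrt(-151 + sqrt(-196943 + 129626)) = sqrt(-151 + sqrt(-67317)) = sqrt(-151 + I*sqrt(67317))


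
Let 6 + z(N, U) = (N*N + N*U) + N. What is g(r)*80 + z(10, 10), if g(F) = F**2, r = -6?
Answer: 3084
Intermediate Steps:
z(N, U) = -6 + N + N**2 + N*U (z(N, U) = -6 + ((N*N + N*U) + N) = -6 + ((N**2 + N*U) + N) = -6 + (N + N**2 + N*U) = -6 + N + N**2 + N*U)
g(r)*80 + z(10, 10) = (-6)**2*80 + (-6 + 10 + 10**2 + 10*10) = 36*80 + (-6 + 10 + 100 + 100) = 2880 + 204 = 3084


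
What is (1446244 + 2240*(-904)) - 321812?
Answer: -900528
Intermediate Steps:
(1446244 + 2240*(-904)) - 321812 = (1446244 - 2024960) - 321812 = -578716 - 321812 = -900528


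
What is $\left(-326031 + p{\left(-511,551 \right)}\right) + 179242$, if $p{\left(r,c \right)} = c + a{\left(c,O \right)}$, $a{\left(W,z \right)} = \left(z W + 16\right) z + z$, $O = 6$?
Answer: $-126300$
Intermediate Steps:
$a{\left(W,z \right)} = z + z \left(16 + W z\right)$ ($a{\left(W,z \right)} = \left(W z + 16\right) z + z = \left(16 + W z\right) z + z = z \left(16 + W z\right) + z = z + z \left(16 + W z\right)$)
$p{\left(r,c \right)} = 102 + 37 c$ ($p{\left(r,c \right)} = c + 6 \left(17 + c 6\right) = c + 6 \left(17 + 6 c\right) = c + \left(102 + 36 c\right) = 102 + 37 c$)
$\left(-326031 + p{\left(-511,551 \right)}\right) + 179242 = \left(-326031 + \left(102 + 37 \cdot 551\right)\right) + 179242 = \left(-326031 + \left(102 + 20387\right)\right) + 179242 = \left(-326031 + 20489\right) + 179242 = -305542 + 179242 = -126300$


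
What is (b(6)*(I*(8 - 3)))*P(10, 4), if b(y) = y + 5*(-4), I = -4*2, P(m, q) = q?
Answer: 2240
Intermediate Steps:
I = -8
b(y) = -20 + y (b(y) = y - 20 = -20 + y)
(b(6)*(I*(8 - 3)))*P(10, 4) = ((-20 + 6)*(-8*(8 - 3)))*4 = -(-112)*5*4 = -14*(-40)*4 = 560*4 = 2240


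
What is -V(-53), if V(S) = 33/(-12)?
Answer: 11/4 ≈ 2.7500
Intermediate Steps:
V(S) = -11/4 (V(S) = 33*(-1/12) = -11/4)
-V(-53) = -1*(-11/4) = 11/4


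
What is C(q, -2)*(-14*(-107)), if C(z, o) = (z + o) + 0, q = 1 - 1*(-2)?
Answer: 1498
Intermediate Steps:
q = 3 (q = 1 + 2 = 3)
C(z, o) = o + z (C(z, o) = (o + z) + 0 = o + z)
C(q, -2)*(-14*(-107)) = (-2 + 3)*(-14*(-107)) = 1*1498 = 1498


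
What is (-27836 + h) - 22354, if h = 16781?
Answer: -33409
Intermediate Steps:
(-27836 + h) - 22354 = (-27836 + 16781) - 22354 = -11055 - 22354 = -33409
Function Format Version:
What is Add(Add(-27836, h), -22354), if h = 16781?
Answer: -33409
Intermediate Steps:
Add(Add(-27836, h), -22354) = Add(Add(-27836, 16781), -22354) = Add(-11055, -22354) = -33409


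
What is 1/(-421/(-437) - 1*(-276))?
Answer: 437/121033 ≈ 0.0036106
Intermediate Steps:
1/(-421/(-437) - 1*(-276)) = 1/(-421*(-1/437) + 276) = 1/(421/437 + 276) = 1/(121033/437) = 437/121033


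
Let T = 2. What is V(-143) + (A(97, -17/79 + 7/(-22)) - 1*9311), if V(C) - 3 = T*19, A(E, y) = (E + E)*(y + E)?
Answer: 8207293/869 ≈ 9444.5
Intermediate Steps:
A(E, y) = 2*E*(E + y) (A(E, y) = (2*E)*(E + y) = 2*E*(E + y))
V(C) = 41 (V(C) = 3 + 2*19 = 3 + 38 = 41)
V(-143) + (A(97, -17/79 + 7/(-22)) - 1*9311) = 41 + (2*97*(97 + (-17/79 + 7/(-22))) - 1*9311) = 41 + (2*97*(97 + (-17*1/79 + 7*(-1/22))) - 9311) = 41 + (2*97*(97 + (-17/79 - 7/22)) - 9311) = 41 + (2*97*(97 - 927/1738) - 9311) = 41 + (2*97*(167659/1738) - 9311) = 41 + (16262923/869 - 9311) = 41 + 8171664/869 = 8207293/869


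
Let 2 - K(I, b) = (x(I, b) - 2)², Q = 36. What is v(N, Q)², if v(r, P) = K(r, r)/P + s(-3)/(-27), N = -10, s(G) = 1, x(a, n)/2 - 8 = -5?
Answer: 529/2916 ≈ 0.18141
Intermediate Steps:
x(a, n) = 6 (x(a, n) = 16 + 2*(-5) = 16 - 10 = 6)
K(I, b) = -14 (K(I, b) = 2 - (6 - 2)² = 2 - 1*4² = 2 - 1*16 = 2 - 16 = -14)
v(r, P) = -1/27 - 14/P (v(r, P) = -14/P + 1/(-27) = -14/P + 1*(-1/27) = -14/P - 1/27 = -1/27 - 14/P)
v(N, Q)² = ((1/27)*(-378 - 1*36)/36)² = ((1/27)*(1/36)*(-378 - 36))² = ((1/27)*(1/36)*(-414))² = (-23/54)² = 529/2916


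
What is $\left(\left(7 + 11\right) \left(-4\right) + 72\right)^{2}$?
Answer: $0$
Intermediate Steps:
$\left(\left(7 + 11\right) \left(-4\right) + 72\right)^{2} = \left(18 \left(-4\right) + 72\right)^{2} = \left(-72 + 72\right)^{2} = 0^{2} = 0$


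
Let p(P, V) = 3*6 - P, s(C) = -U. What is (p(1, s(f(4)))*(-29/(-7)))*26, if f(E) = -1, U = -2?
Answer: 12818/7 ≈ 1831.1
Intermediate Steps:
s(C) = 2 (s(C) = -1*(-2) = 2)
p(P, V) = 18 - P
(p(1, s(f(4)))*(-29/(-7)))*26 = ((18 - 1*1)*(-29/(-7)))*26 = ((18 - 1)*(-29*(-1/7)))*26 = (17*(29/7))*26 = (493/7)*26 = 12818/7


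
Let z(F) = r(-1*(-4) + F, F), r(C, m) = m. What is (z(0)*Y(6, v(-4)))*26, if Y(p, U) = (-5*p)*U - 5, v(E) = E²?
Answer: 0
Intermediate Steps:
z(F) = F
Y(p, U) = -5 - 5*U*p (Y(p, U) = -5*U*p - 5 = -5 - 5*U*p)
(z(0)*Y(6, v(-4)))*26 = (0*(-5 - 5*(-4)²*6))*26 = (0*(-5 - 5*16*6))*26 = (0*(-5 - 480))*26 = (0*(-485))*26 = 0*26 = 0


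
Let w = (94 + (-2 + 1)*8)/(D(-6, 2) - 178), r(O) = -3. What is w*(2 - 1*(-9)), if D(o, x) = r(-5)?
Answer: -946/181 ≈ -5.2265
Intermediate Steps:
D(o, x) = -3
w = -86/181 (w = (94 + (-2 + 1)*8)/(-3 - 178) = (94 - 1*8)/(-181) = (94 - 8)*(-1/181) = 86*(-1/181) = -86/181 ≈ -0.47514)
w*(2 - 1*(-9)) = -86*(2 - 1*(-9))/181 = -86*(2 + 9)/181 = -86/181*11 = -946/181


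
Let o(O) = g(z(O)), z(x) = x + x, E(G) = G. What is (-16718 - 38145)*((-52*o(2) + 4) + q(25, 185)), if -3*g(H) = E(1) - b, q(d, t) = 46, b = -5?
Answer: -8448902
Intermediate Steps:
z(x) = 2*x
g(H) = -2 (g(H) = -(1 - 1*(-5))/3 = -(1 + 5)/3 = -⅓*6 = -2)
o(O) = -2
(-16718 - 38145)*((-52*o(2) + 4) + q(25, 185)) = (-16718 - 38145)*((-52*(-2) + 4) + 46) = -54863*((104 + 4) + 46) = -54863*(108 + 46) = -54863*154 = -8448902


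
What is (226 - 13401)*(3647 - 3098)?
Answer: -7233075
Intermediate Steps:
(226 - 13401)*(3647 - 3098) = -13175*549 = -7233075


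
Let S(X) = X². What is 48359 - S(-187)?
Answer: 13390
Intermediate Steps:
48359 - S(-187) = 48359 - 1*(-187)² = 48359 - 1*34969 = 48359 - 34969 = 13390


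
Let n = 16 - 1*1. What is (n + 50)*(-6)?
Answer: -390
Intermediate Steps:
n = 15 (n = 16 - 1 = 15)
(n + 50)*(-6) = (15 + 50)*(-6) = 65*(-6) = -390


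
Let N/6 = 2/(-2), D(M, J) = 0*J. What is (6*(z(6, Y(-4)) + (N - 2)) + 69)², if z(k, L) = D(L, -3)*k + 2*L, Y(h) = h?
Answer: 729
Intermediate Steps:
D(M, J) = 0
z(k, L) = 2*L (z(k, L) = 0*k + 2*L = 0 + 2*L = 2*L)
N = -6 (N = 6*(2/(-2)) = 6*(2*(-½)) = 6*(-1) = -6)
(6*(z(6, Y(-4)) + (N - 2)) + 69)² = (6*(2*(-4) + (-6 - 2)) + 69)² = (6*(-8 - 8) + 69)² = (6*(-16) + 69)² = (-96 + 69)² = (-27)² = 729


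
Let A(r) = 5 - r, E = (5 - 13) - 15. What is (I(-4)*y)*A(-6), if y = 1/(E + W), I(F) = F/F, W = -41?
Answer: -11/64 ≈ -0.17188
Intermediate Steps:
E = -23 (E = -8 - 15 = -23)
I(F) = 1
y = -1/64 (y = 1/(-23 - 41) = 1/(-64) = -1/64 ≈ -0.015625)
(I(-4)*y)*A(-6) = (1*(-1/64))*(5 - 1*(-6)) = -(5 + 6)/64 = -1/64*11 = -11/64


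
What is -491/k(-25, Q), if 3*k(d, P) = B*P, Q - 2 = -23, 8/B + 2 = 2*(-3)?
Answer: -491/7 ≈ -70.143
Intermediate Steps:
B = -1 (B = 8/(-2 + 2*(-3)) = 8/(-2 - 6) = 8/(-8) = 8*(-1/8) = -1)
Q = -21 (Q = 2 - 23 = -21)
k(d, P) = -P/3 (k(d, P) = (-P)/3 = -P/3)
-491/k(-25, Q) = -491/((-1/3*(-21))) = -491/7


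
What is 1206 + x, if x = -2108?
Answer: -902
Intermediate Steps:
1206 + x = 1206 - 2108 = -902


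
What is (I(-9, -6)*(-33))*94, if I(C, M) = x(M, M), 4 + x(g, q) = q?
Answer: 31020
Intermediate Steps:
x(g, q) = -4 + q
I(C, M) = -4 + M
(I(-9, -6)*(-33))*94 = ((-4 - 6)*(-33))*94 = -10*(-33)*94 = 330*94 = 31020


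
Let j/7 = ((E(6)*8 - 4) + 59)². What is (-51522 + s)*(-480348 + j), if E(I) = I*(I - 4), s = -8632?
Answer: 19293854114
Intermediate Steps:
E(I) = I*(-4 + I)
j = 159607 (j = 7*(((6*(-4 + 6))*8 - 4) + 59)² = 7*(((6*2)*8 - 4) + 59)² = 7*((12*8 - 4) + 59)² = 7*((96 - 4) + 59)² = 7*(92 + 59)² = 7*151² = 7*22801 = 159607)
(-51522 + s)*(-480348 + j) = (-51522 - 8632)*(-480348 + 159607) = -60154*(-320741) = 19293854114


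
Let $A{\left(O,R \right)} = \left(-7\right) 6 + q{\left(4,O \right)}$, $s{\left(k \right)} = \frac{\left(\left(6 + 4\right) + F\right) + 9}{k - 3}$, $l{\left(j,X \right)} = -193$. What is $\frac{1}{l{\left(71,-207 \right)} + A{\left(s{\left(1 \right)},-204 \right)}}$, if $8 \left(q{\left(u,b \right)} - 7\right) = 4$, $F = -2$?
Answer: $- \frac{2}{455} \approx -0.0043956$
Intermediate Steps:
$q{\left(u,b \right)} = \frac{15}{2}$ ($q{\left(u,b \right)} = 7 + \frac{1}{8} \cdot 4 = 7 + \frac{1}{2} = \frac{15}{2}$)
$s{\left(k \right)} = \frac{17}{-3 + k}$ ($s{\left(k \right)} = \frac{\left(\left(6 + 4\right) - 2\right) + 9}{k - 3} = \frac{\left(10 - 2\right) + 9}{-3 + k} = \frac{8 + 9}{-3 + k} = \frac{17}{-3 + k}$)
$A{\left(O,R \right)} = - \frac{69}{2}$ ($A{\left(O,R \right)} = \left(-7\right) 6 + \frac{15}{2} = -42 + \frac{15}{2} = - \frac{69}{2}$)
$\frac{1}{l{\left(71,-207 \right)} + A{\left(s{\left(1 \right)},-204 \right)}} = \frac{1}{-193 - \frac{69}{2}} = \frac{1}{- \frac{455}{2}} = - \frac{2}{455}$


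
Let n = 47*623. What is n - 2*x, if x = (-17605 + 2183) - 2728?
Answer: 65581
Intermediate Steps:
n = 29281
x = -18150 (x = -15422 - 2728 = -18150)
n - 2*x = 29281 - 2*(-18150) = 29281 + 36300 = 65581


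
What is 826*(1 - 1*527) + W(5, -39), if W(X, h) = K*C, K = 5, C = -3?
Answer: -434491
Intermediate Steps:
W(X, h) = -15 (W(X, h) = 5*(-3) = -15)
826*(1 - 1*527) + W(5, -39) = 826*(1 - 1*527) - 15 = 826*(1 - 527) - 15 = 826*(-526) - 15 = -434476 - 15 = -434491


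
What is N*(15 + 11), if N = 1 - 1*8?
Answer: -182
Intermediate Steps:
N = -7 (N = 1 - 8 = -7)
N*(15 + 11) = -7*(15 + 11) = -7*26 = -182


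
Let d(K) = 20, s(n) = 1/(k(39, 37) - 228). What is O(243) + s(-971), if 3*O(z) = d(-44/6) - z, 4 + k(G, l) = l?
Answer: -4832/65 ≈ -74.339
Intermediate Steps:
k(G, l) = -4 + l
s(n) = -1/195 (s(n) = 1/((-4 + 37) - 228) = 1/(33 - 228) = 1/(-195) = -1/195)
O(z) = 20/3 - z/3 (O(z) = (20 - z)/3 = 20/3 - z/3)
O(243) + s(-971) = (20/3 - ⅓*243) - 1/195 = (20/3 - 81) - 1/195 = -223/3 - 1/195 = -4832/65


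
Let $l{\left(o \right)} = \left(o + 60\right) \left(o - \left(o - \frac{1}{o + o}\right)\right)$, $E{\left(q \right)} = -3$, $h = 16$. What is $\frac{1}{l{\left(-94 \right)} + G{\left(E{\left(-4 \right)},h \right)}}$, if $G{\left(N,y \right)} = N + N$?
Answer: $- \frac{94}{547} \approx -0.17185$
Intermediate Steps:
$G{\left(N,y \right)} = 2 N$
$l{\left(o \right)} = \frac{60 + o}{2 o}$ ($l{\left(o \right)} = \left(60 + o\right) \left(o - \left(o - \frac{1}{2 o}\right)\right) = \left(60 + o\right) \frac{1}{2 o} = \frac{60 + o}{2 o}$)
$\frac{1}{l{\left(-94 \right)} + G{\left(E{\left(-4 \right)},h \right)}} = \frac{1}{\frac{60 - 94}{2 \left(-94\right)} + 2 \left(-3\right)} = \frac{1}{\frac{1}{2} \left(- \frac{1}{94}\right) \left(-34\right) - 6} = \frac{1}{\frac{17}{94} - 6} = \frac{1}{- \frac{547}{94}} = - \frac{94}{547}$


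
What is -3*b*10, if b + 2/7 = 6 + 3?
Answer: -1830/7 ≈ -261.43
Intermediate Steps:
b = 61/7 (b = -2/7 + (6 + 3) = -2/7 + 9 = 61/7 ≈ 8.7143)
-3*b*10 = -3*61/7*10 = -183/7*10 = -1830/7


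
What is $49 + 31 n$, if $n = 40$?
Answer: $1289$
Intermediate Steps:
$49 + 31 n = 49 + 31 \cdot 40 = 49 + 1240 = 1289$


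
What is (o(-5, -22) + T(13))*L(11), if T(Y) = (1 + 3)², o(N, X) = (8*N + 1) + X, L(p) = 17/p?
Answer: -765/11 ≈ -69.545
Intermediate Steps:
o(N, X) = 1 + X + 8*N (o(N, X) = (1 + 8*N) + X = 1 + X + 8*N)
T(Y) = 16 (T(Y) = 4² = 16)
(o(-5, -22) + T(13))*L(11) = ((1 - 22 + 8*(-5)) + 16)*(17/11) = ((1 - 22 - 40) + 16)*(17*(1/11)) = (-61 + 16)*(17/11) = -45*17/11 = -765/11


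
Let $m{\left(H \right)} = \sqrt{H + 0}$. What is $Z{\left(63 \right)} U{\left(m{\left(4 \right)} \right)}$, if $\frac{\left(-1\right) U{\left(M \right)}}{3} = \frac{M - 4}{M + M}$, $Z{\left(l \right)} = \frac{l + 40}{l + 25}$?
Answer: $\frac{309}{176} \approx 1.7557$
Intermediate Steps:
$Z{\left(l \right)} = \frac{40 + l}{25 + l}$
$m{\left(H \right)} = \sqrt{H}$
$U{\left(M \right)} = - \frac{3 \left(-4 + M\right)}{2 M}$ ($U{\left(M \right)} = - 3 \frac{M - 4}{M + M} = - 3 \frac{-4 + M}{2 M} = - \frac{3 \left(-4 + M\right)}{2 M}$)
$Z{\left(63 \right)} U{\left(m{\left(4 \right)} \right)} = \frac{40 + 63}{25 + 63} \left(- \frac{3}{2} + \frac{6}{\sqrt{4}}\right) = \frac{1}{88} \cdot 103 \left(- \frac{3}{2} + \frac{6}{2}\right) = \frac{1}{88} \cdot 103 \left(- \frac{3}{2} + 6 \cdot \frac{1}{2}\right) = \frac{103 \left(- \frac{3}{2} + 3\right)}{88} = \frac{103}{88} \cdot \frac{3}{2} = \frac{309}{176}$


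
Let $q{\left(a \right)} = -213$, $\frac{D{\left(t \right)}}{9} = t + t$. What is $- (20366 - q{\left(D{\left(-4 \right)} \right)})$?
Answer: $-20579$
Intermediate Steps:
$D{\left(t \right)} = 18 t$ ($D{\left(t \right)} = 9 \left(t + t\right) = 9 \cdot 2 t = 18 t$)
$- (20366 - q{\left(D{\left(-4 \right)} \right)}) = - (20366 - -213) = - (20366 + 213) = \left(-1\right) 20579 = -20579$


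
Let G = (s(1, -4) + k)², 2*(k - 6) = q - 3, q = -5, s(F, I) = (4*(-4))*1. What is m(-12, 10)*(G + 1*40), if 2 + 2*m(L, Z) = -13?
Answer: -1770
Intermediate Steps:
s(F, I) = -16 (s(F, I) = -16*1 = -16)
m(L, Z) = -15/2 (m(L, Z) = -1 + (½)*(-13) = -1 - 13/2 = -15/2)
k = 2 (k = 6 + (-5 - 3)/2 = 6 + (½)*(-8) = 6 - 4 = 2)
G = 196 (G = (-16 + 2)² = (-14)² = 196)
m(-12, 10)*(G + 1*40) = -15*(196 + 1*40)/2 = -15*(196 + 40)/2 = -15/2*236 = -1770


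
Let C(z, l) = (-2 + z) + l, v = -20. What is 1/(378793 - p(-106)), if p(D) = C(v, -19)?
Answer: 1/378834 ≈ 2.6397e-6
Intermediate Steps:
C(z, l) = -2 + l + z
p(D) = -41 (p(D) = -2 - 19 - 20 = -41)
1/(378793 - p(-106)) = 1/(378793 - 1*(-41)) = 1/(378793 + 41) = 1/378834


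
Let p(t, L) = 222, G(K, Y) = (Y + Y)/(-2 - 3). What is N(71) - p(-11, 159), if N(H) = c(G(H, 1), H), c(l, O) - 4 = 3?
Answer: -215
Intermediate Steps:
G(K, Y) = -2*Y/5 (G(K, Y) = (2*Y)/(-5) = (2*Y)*(-⅕) = -2*Y/5)
c(l, O) = 7 (c(l, O) = 4 + 3 = 7)
N(H) = 7
N(71) - p(-11, 159) = 7 - 1*222 = 7 - 222 = -215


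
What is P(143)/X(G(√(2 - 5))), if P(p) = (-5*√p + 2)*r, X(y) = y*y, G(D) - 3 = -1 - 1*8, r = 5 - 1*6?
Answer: -1/18 + 5*√143/36 ≈ 1.6053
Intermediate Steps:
r = -1 (r = 5 - 6 = -1)
G(D) = -6 (G(D) = 3 + (-1 - 1*8) = 3 + (-1 - 8) = 3 - 9 = -6)
X(y) = y²
P(p) = -2 + 5*√p (P(p) = (-5*√p + 2)*(-1) = (2 - 5*√p)*(-1) = -2 + 5*√p)
P(143)/X(G(√(2 - 5))) = (-2 + 5*√143)/((-6)²) = (-2 + 5*√143)/36 = (-2 + 5*√143)*(1/36) = -1/18 + 5*√143/36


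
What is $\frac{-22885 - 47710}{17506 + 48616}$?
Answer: $- \frac{10085}{9446} \approx -1.0676$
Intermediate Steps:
$\frac{-22885 - 47710}{17506 + 48616} = - \frac{70595}{66122} = \left(-70595\right) \frac{1}{66122} = - \frac{10085}{9446}$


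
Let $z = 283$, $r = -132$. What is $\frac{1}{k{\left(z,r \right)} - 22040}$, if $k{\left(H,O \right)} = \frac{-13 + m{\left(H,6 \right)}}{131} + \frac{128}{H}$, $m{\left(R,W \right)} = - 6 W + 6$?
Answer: $- \frac{37073}{817084321} \approx -4.5372 \cdot 10^{-5}$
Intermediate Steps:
$m{\left(R,W \right)} = 6 - 6 W$
$k{\left(H,O \right)} = - \frac{43}{131} + \frac{128}{H}$ ($k{\left(H,O \right)} = \frac{-13 + \left(6 - 36\right)}{131} + \frac{128}{H} = \left(-13 + \left(6 - 36\right)\right) \frac{1}{131} + \frac{128}{H} = \left(-13 - 30\right) \frac{1}{131} + \frac{128}{H} = \left(-43\right) \frac{1}{131} + \frac{128}{H} = - \frac{43}{131} + \frac{128}{H}$)
$\frac{1}{k{\left(z,r \right)} - 22040} = \frac{1}{\left(- \frac{43}{131} + \frac{128}{283}\right) - 22040} = \frac{1}{\frac{4599}{37073} - 22040} = \frac{1}{- \frac{817084321}{37073}} = - \frac{37073}{817084321}$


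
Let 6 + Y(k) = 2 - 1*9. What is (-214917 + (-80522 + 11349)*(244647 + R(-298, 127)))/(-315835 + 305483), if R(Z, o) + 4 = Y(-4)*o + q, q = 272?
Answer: 16827515589/10352 ≈ 1.6255e+6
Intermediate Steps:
Y(k) = -13 (Y(k) = -6 + (2 - 1*9) = -6 + (2 - 9) = -6 - 7 = -13)
R(Z, o) = 268 - 13*o (R(Z, o) = -4 + (-13*o + 272) = -4 + (272 - 13*o) = 268 - 13*o)
(-214917 + (-80522 + 11349)*(244647 + R(-298, 127)))/(-315835 + 305483) = (-214917 + (-80522 + 11349)*(244647 + (268 - 13*127)))/(-315835 + 305483) = (-214917 - 69173*(244647 + (268 - 1651)))/(-10352) = (-214917 - 69173*(244647 - 1383))*(-1/10352) = (-214917 - 69173*243264)*(-1/10352) = (-214917 - 16827300672)*(-1/10352) = -16827515589*(-1/10352) = 16827515589/10352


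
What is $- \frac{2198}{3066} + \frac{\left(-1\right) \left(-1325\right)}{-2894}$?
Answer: $- \frac{744533}{633786} \approx -1.1747$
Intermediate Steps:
$- \frac{2198}{3066} + \frac{\left(-1\right) \left(-1325\right)}{-2894} = \left(-2198\right) \frac{1}{3066} + 1325 \left(- \frac{1}{2894}\right) = - \frac{157}{219} - \frac{1325}{2894} = - \frac{744533}{633786}$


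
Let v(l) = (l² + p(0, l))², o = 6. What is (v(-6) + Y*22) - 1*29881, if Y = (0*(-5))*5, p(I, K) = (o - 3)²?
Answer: -27856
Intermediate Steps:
p(I, K) = 9 (p(I, K) = (6 - 3)² = 3² = 9)
v(l) = (9 + l²)² (v(l) = (l² + 9)² = (9 + l²)²)
Y = 0 (Y = 0*5 = 0)
(v(-6) + Y*22) - 1*29881 = ((9 + (-6)²)² + 0*22) - 1*29881 = ((9 + 36)² + 0) - 29881 = (45² + 0) - 29881 = (2025 + 0) - 29881 = 2025 - 29881 = -27856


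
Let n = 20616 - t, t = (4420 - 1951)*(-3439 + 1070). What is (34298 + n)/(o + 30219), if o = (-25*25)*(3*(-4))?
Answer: 536725/3429 ≈ 156.53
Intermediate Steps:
t = -5849061 (t = 2469*(-2369) = -5849061)
n = 5869677 (n = 20616 - 1*(-5849061) = 20616 + 5849061 = 5869677)
o = 7500 (o = -625*(-12) = 7500)
(34298 + n)/(o + 30219) = (34298 + 5869677)/(7500 + 30219) = 5903975/37719 = 5903975*(1/37719) = 536725/3429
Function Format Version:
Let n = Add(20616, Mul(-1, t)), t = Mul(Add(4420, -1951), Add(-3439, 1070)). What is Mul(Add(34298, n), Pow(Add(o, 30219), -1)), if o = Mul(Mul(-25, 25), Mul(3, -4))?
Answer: Rational(536725, 3429) ≈ 156.53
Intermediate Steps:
t = -5849061 (t = Mul(2469, -2369) = -5849061)
n = 5869677 (n = Add(20616, Mul(-1, -5849061)) = Add(20616, 5849061) = 5869677)
o = 7500 (o = Mul(-625, -12) = 7500)
Mul(Add(34298, n), Pow(Add(o, 30219), -1)) = Mul(Add(34298, 5869677), Pow(Add(7500, 30219), -1)) = Mul(5903975, Pow(37719, -1)) = Mul(5903975, Rational(1, 37719)) = Rational(536725, 3429)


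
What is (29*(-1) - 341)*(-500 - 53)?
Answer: 204610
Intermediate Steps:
(29*(-1) - 341)*(-500 - 53) = (-29 - 341)*(-553) = -370*(-553) = 204610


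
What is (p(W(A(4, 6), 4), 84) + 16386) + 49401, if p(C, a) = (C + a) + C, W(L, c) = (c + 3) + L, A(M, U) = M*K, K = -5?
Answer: 65845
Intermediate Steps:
A(M, U) = -5*M (A(M, U) = M*(-5) = -5*M)
W(L, c) = 3 + L + c (W(L, c) = (3 + c) + L = 3 + L + c)
p(C, a) = a + 2*C
(p(W(A(4, 6), 4), 84) + 16386) + 49401 = ((84 + 2*(3 - 5*4 + 4)) + 16386) + 49401 = ((84 + 2*(3 - 20 + 4)) + 16386) + 49401 = ((84 + 2*(-13)) + 16386) + 49401 = ((84 - 26) + 16386) + 49401 = (58 + 16386) + 49401 = 16444 + 49401 = 65845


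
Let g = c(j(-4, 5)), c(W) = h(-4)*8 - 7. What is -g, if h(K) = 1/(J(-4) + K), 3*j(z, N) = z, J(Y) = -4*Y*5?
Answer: 131/19 ≈ 6.8947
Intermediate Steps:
J(Y) = -20*Y
j(z, N) = z/3
h(K) = 1/(80 + K) (h(K) = 1/(-20*(-4) + K) = 1/(80 + K))
c(W) = -131/19 (c(W) = 8/(80 - 4) - 7 = 8/76 - 7 = (1/76)*8 - 7 = 2/19 - 7 = -131/19)
g = -131/19 ≈ -6.8947
-g = -1*(-131/19) = 131/19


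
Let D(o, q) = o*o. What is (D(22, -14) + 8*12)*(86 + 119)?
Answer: 118900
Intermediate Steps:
D(o, q) = o²
(D(22, -14) + 8*12)*(86 + 119) = (22² + 8*12)*(86 + 119) = (484 + 96)*205 = 580*205 = 118900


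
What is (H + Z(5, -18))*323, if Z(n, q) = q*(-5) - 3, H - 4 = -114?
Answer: -7429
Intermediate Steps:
H = -110 (H = 4 - 114 = -110)
Z(n, q) = -3 - 5*q (Z(n, q) = -5*q - 3 = -3 - 5*q)
(H + Z(5, -18))*323 = (-110 + (-3 - 5*(-18)))*323 = (-110 + (-3 + 90))*323 = (-110 + 87)*323 = -23*323 = -7429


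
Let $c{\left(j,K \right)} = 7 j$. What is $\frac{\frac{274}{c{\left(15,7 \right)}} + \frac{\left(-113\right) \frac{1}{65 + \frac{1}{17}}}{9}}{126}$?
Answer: $\frac{120271}{6271020} \approx 0.019179$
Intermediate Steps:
$\frac{\frac{274}{c{\left(15,7 \right)}} + \frac{\left(-113\right) \frac{1}{65 + \frac{1}{17}}}{9}}{126} = \frac{\frac{274}{7 \cdot 15} + \frac{\left(-113\right) \frac{1}{65 + \frac{1}{17}}}{9}}{126} = \left(\frac{274}{105} + - \frac{113}{65 + \frac{1}{17}} \cdot \frac{1}{9}\right) \frac{1}{126} = \left(274 \cdot \frac{1}{105} + - \frac{113}{\frac{1106}{17}} \cdot \frac{1}{9}\right) \frac{1}{126} = \left(\frac{274}{105} + \left(-113\right) \frac{17}{1106} \cdot \frac{1}{9}\right) \frac{1}{126} = \left(\frac{274}{105} - \frac{1921}{9954}\right) \frac{1}{126} = \frac{120271}{49770} \cdot \frac{1}{126} = \frac{120271}{6271020}$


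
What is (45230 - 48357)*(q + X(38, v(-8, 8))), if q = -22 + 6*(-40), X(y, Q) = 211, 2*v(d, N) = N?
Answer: 159477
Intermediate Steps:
v(d, N) = N/2
q = -262 (q = -22 - 240 = -262)
(45230 - 48357)*(q + X(38, v(-8, 8))) = (45230 - 48357)*(-262 + 211) = -3127*(-51) = 159477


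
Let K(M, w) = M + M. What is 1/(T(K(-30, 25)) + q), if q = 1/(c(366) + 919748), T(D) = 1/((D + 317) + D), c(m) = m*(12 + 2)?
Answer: 182199784/925069 ≈ 196.96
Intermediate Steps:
K(M, w) = 2*M
c(m) = 14*m (c(m) = m*14 = 14*m)
T(D) = 1/(317 + 2*D) (T(D) = 1/((317 + D) + D) = 1/(317 + 2*D))
q = 1/924872 (q = 1/(14*366 + 919748) = 1/(5124 + 919748) = 1/924872 ≈ 1.0812e-6)
1/(T(K(-30, 25)) + q) = 1/(1/(317 + 2*(2*(-30))) + 1/924872) = 1/(1/(317 + 2*(-60)) + 1/924872) = 1/(1/(317 - 120) + 1/924872) = 1/(1/197 + 1/924872) = 1/(925069/182199784) = 182199784/925069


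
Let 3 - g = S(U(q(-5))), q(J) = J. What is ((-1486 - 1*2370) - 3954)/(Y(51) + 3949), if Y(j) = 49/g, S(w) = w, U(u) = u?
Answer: -62480/31641 ≈ -1.9747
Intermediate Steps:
g = 8 (g = 3 - 1*(-5) = 3 + 5 = 8)
Y(j) = 49/8
((-1486 - 1*2370) - 3954)/(Y(51) + 3949) = ((-1486 - 1*2370) - 3954)/(49/8 + 3949) = ((-1486 - 2370) - 3954)/(31641/8) = (-3856 - 3954)*(8/31641) = -7810*8/31641 = -62480/31641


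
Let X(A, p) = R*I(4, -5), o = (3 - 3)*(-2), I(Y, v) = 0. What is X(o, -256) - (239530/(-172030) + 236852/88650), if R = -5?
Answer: -975565753/762522975 ≈ -1.2794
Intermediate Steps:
o = 0 (o = 0*(-2) = 0)
X(A, p) = 0 (X(A, p) = -5*0 = 0)
X(o, -256) - (239530/(-172030) + 236852/88650) = 0 - (239530/(-172030) + 236852/88650) = 0 - (239530*(-1/172030) + 236852*(1/88650)) = 0 - (-23953/17203 + 118426/44325) = 0 - 1*975565753/762522975 = 0 - 975565753/762522975 = -975565753/762522975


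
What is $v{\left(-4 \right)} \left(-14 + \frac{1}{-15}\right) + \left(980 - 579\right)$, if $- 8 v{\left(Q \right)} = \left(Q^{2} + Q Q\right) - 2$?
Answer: $\frac{1815}{4} \approx 453.75$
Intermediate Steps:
$v{\left(Q \right)} = \frac{1}{4} - \frac{Q^{2}}{4}$ ($v{\left(Q \right)} = - \frac{\left(Q^{2} + Q Q\right) - 2}{8} = - \frac{\left(Q^{2} + Q^{2}\right) - 2}{8} = - \frac{2 Q^{2} - 2}{8} = - \frac{-2 + 2 Q^{2}}{8} = \frac{1}{4} - \frac{Q^{2}}{4}$)
$v{\left(-4 \right)} \left(-14 + \frac{1}{-15}\right) + \left(980 - 579\right) = \left(\frac{1}{4} - \frac{\left(-4\right)^{2}}{4}\right) \left(-14 + \frac{1}{-15}\right) + \left(980 - 579\right) = \left(\frac{1}{4} - 4\right) \left(-14 - \frac{1}{15}\right) + 401 = \left(\frac{1}{4} - 4\right) \left(- \frac{211}{15}\right) + 401 = \left(- \frac{15}{4}\right) \left(- \frac{211}{15}\right) + 401 = \frac{211}{4} + 401 = \frac{1815}{4}$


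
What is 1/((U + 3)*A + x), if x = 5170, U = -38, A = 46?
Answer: 1/3560 ≈ 0.00028090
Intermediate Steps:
1/((U + 3)*A + x) = 1/((-38 + 3)*46 + 5170) = 1/(-35*46 + 5170) = 1/(-1610 + 5170) = 1/3560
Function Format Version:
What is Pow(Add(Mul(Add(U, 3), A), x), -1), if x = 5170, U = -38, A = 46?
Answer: Rational(1, 3560) ≈ 0.00028090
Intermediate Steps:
Pow(Add(Mul(Add(U, 3), A), x), -1) = Pow(Add(Mul(Add(-38, 3), 46), 5170), -1) = Pow(Add(Mul(-35, 46), 5170), -1) = Pow(Add(-1610, 5170), -1) = Pow(3560, -1) = Rational(1, 3560)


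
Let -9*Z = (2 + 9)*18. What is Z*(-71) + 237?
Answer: 1799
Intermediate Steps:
Z = -22 (Z = -(2 + 9)*18/9 = -11*18/9 = -⅑*198 = -22)
Z*(-71) + 237 = -22*(-71) + 237 = 1562 + 237 = 1799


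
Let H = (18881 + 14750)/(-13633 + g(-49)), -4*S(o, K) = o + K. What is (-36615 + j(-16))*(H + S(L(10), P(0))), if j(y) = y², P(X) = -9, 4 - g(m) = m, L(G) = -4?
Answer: -95478734/3395 ≈ -28123.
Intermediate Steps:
g(m) = 4 - m
S(o, K) = -K/4 - o/4 (S(o, K) = -(o + K)/4 = -(K + o)/4 = -K/4 - o/4)
H = -33631/13580 (H = (18881 + 14750)/(-13633 + (4 - 1*(-49))) = 33631/(-13633 + (4 + 49)) = 33631/(-13633 + 53) = 33631/(-13580) = 33631*(-1/13580) = -33631/13580 ≈ -2.4765)
(-36615 + j(-16))*(H + S(L(10), P(0))) = (-36615 + (-16)²)*(-33631/13580 + (-¼*(-9) - ¼*(-4))) = (-36615 + 256)*(-33631/13580 + (9/4 + 1)) = -36359*(-33631/13580 + 13/4) = -36359*2626/3395 = -95478734/3395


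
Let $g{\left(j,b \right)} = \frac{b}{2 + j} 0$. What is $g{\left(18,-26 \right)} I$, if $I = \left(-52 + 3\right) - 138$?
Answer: $0$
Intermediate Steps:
$g{\left(j,b \right)} = 0$ ($g{\left(j,b \right)} = \frac{b}{2 + j} 0 = 0$)
$I = -187$ ($I = -49 - 138 = -187$)
$g{\left(18,-26 \right)} I = 0 \left(-187\right) = 0$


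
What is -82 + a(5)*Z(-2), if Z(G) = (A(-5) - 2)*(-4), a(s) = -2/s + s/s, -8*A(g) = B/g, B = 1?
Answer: -3863/50 ≈ -77.260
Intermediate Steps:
A(g) = -1/(8*g)
a(s) = 1 - 2/s (a(s) = -2/s + 1 = 1 - 2/s)
Z(G) = 79/10 (Z(G) = (-⅛/(-5) - 2)*(-4) = (-⅛*(-⅕) - 2)*(-4) = (1/40 - 2)*(-4) = -79/40*(-4) = 79/10)
-82 + a(5)*Z(-2) = -82 + ((-2 + 5)/5)*(79/10) = -82 + ((⅕)*3)*(79/10) = -82 + (⅗)*(79/10) = -82 + 237/50 = -3863/50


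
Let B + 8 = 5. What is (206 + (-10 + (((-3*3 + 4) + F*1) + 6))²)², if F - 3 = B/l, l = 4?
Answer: 16200625/256 ≈ 63284.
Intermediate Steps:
B = -3 (B = -8 + 5 = -3)
F = 9/4 (F = 3 - 3/4 = 3 - 3*¼ = 3 - ¾ = 9/4 ≈ 2.2500)
(206 + (-10 + (((-3*3 + 4) + F*1) + 6))²)² = (206 + (-10 + (((-3*3 + 4) + (9/4)*1) + 6))²)² = (206 + (-10 + (((-9 + 4) + 9/4) + 6))²)² = (206 + (-10 + ((-5 + 9/4) + 6))²)² = (206 + (-10 + (-11/4 + 6))²)² = (206 + (-10 + 13/4)²)² = (206 + (-27/4)²)² = (206 + 729/16)² = (4025/16)² = 16200625/256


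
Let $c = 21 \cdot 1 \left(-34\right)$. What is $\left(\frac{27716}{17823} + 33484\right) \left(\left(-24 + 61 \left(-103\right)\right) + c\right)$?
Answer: $- \frac{322324954616}{1371} \approx -2.351 \cdot 10^{8}$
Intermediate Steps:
$c = -714$ ($c = 21 \left(-34\right) = -714$)
$\left(\frac{27716}{17823} + 33484\right) \left(\left(-24 + 61 \left(-103\right)\right) + c\right) = \left(\frac{27716}{17823} + 33484\right) \left(\left(-24 + 61 \left(-103\right)\right) - 714\right) = \left(27716 \cdot \frac{1}{17823} + 33484\right) \left(\left(-24 - 6283\right) - 714\right) = \left(\frac{2132}{1371} + 33484\right) \left(-6307 - 714\right) = \frac{45908696}{1371} \left(-7021\right) = - \frac{322324954616}{1371}$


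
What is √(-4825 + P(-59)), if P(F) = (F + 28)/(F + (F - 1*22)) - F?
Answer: I*√23352315/70 ≈ 69.035*I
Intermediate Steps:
P(F) = -F + (28 + F)/(-22 + 2*F) (P(F) = (28 + F)/(F + (F - 22)) - F = (28 + F)/(F + (-22 + F)) - F = (28 + F)/(-22 + 2*F) - F = -F + (28 + F)/(-22 + 2*F))
√(-4825 + P(-59)) = √(-4825 + (14 - 1*(-59)² + (23/2)*(-59))/(-11 - 59)) = √(-4825 + (14 - 1*3481 - 1357/2)/(-70)) = √(-4825 - (14 - 3481 - 1357/2)/70) = √(-4825 - 1/70*(-8291/2)) = √(-4825 + 8291/140) = √(-667209/140) = I*√23352315/70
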